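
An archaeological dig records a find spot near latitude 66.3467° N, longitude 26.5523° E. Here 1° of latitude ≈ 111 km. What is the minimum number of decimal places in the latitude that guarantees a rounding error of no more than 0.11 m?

6 decimal places

One degree of latitude covers 111000 m.
Rounding to N decimal places gives at most 0.5 × 10⁻ᴺ degrees of error, i.e. 0.5 × 10⁻ᴺ × 111000 m.
Need 0.5 × 111000 × 10⁻ᴺ ≤ 0.11 → 10⁻ᴺ ≤ 1.982e-06, so N ≥ 5.70.
N = 5 would give 0.555 m (too coarse); N = 6 gives 0.0555 m ≤ 0.11 m.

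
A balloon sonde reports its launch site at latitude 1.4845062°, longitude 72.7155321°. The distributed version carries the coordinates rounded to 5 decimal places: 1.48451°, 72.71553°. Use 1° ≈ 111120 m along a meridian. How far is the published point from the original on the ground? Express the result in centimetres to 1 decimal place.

Δlat = 1.4845062 − 1.48451 = -0.0000038°; Δlon = 72.7155321 − 72.71553 = +0.0000021°.
North–south shift: -0.0000038 × 111120 = -0.422256 m.
E–W at 1.48451°: 0.0000021° × 111120 × cos 1.48451° = 0.0000021 × 111120 × 0.9997 ≈ 0.233274 m.
Hypotenuse of the two orthogonal shifts: √(0.422256² + 0.233274²) = 0.482407 m.
That is 0.482407 m = 48.241 cm.

48.2 centimetres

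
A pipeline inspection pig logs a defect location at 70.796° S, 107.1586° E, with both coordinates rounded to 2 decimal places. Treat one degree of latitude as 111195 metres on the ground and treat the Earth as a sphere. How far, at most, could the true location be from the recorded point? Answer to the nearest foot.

1920 feet

Rounding to 2 decimal places leaves each coordinate within ±0.005° of the true value.
N–S: 0.005° × 111195 m/° = 555.975 m.
Longitude error → 0.005 × 111195 × cos 70.796° = 0.005 × 111195 × 0.3289 ≈ 182.878 m.
Worst case both components are at the extreme and orthogonal: √(555.975² + 182.878²) ≈ 585.28 m.
In feet: 585.28 m ÷ 0.3048 ≈ 1920.2 ft.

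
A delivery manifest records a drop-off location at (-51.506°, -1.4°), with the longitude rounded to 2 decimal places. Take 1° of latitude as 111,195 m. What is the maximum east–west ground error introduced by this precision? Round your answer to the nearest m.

Rounding to 2 decimal places leaves the longitude within ±0.005° of the true value.
At latitude 51.506° a degree of longitude spans 111195 m × cos 51.506° = 111195 × 0.6224 ≈ 69211.4 m.
So at most 0.005° × 69211.4 ≈ 346.057 m east–west.

346 m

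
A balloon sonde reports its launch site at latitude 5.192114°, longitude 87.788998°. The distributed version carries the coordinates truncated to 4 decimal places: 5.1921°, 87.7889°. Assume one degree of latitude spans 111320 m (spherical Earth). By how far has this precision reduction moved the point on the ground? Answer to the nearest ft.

36 ft

Δlat = 5.192114 − 5.1921 = +0.000014°; Δlon = 87.788998 − 87.7889 = +0.000098°.
North–south shift: 0.000014 × 111320 = 1.55848 m.
East–west at this latitude: 0.000098° × 111320 × cos 5.1921° ≈ 0.000098 × 110863 = 10.8646 m.
Combined displacement = (1.55848² + 10.8646²)^½ ≈ 10.9758 m.
In feet: 10.9758 m ÷ 0.3048 ≈ 36.01 ft.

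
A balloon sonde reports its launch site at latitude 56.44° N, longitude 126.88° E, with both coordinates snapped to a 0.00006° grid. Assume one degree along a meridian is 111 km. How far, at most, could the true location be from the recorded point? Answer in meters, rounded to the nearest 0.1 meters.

3.8 meters

With a 0.00006° grid the true value lies within half a step, ±0.00006°/2 = ±3e-05°, of the stored one.
North–south component: 3e-05° × 111000 = 3.33 m.
East–west component at 56.44°: 3e-05° × 111000 × cos 56.44° ≈ 3e-05 × 61361.9 ≈ 1.84086 m.
Combining orthogonally: (3.33² + 1.84086²)^½ ≈ 3.80495 m.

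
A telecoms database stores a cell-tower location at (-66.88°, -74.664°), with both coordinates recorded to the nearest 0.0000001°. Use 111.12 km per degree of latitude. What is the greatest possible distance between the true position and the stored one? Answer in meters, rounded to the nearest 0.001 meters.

Rounding to 7 decimal places leaves each coordinate within ±5e-08° of the true value.
Latitude error → 5e-08 × 111120 = 0.005556 m along the meridian.
East–west component at 66.88°: 5e-08° × 111120 × cos 66.88° ≈ 5e-08 × 43632.2 ≈ 0.00218161 m.
The two errors are perpendicular, so the maximum displacement is √(0.005556² + 0.00218161²) ≈ 0.00596897 m.

0.006 meters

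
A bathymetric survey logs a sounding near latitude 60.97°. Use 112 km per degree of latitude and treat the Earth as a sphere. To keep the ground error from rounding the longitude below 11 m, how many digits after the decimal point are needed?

4 decimal places

At 60.97° one degree of longitude covers 112000 × cos 60.97° ≈ 112000 × 0.4853 ≈ 54350 m.
N decimal places → at most half a unit in the last place, 0.5 × 10⁻ᴺ° = 54350/2 × 10⁻ᴺ m.
Need 0.5 × 54350 × 10⁻ᴺ ≤ 11 → 10⁻ᴺ ≤ 4.048e-04, so N ≥ 3.39.
N = 3 would give 27.2 m (too coarse); N = 4 gives 2.72 m ≤ 11 m.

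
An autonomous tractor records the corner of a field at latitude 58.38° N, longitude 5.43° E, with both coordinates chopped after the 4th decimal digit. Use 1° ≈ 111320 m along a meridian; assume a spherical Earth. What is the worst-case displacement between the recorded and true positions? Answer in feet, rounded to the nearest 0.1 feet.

41.2 feet

Truncating at 4 decimal places can drop up to a full unit in the last place, so each coordinate may be off by as much as 0.0001°.
North–south component: 0.0001° × 111320 = 11.132 m.
E–W at 58.38°: 0.0001° × 111320 × cos 58.38° = 0.0001 × 111320 × 0.5243 ≈ 5.83632 m.
Worst case both components are at the extreme and orthogonal: √(11.132² + 5.83632²) ≈ 12.5692 m.
In feet: 12.5692 m ÷ 0.3048 ≈ 41.237 ft.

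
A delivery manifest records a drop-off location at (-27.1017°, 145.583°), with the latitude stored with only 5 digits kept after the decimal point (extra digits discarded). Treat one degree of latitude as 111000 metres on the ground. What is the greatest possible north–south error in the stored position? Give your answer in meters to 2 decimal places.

Truncating at 5 decimal places can drop up to a full unit in the last place, so the latitude may be off by as much as 1e-05°.
Along the meridian that is 1e-05° × 111000 m/° = 1.11 m.

1.11 meters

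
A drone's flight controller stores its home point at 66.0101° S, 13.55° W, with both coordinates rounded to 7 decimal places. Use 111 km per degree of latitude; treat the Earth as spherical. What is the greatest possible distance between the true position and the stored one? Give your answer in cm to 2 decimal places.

0.60 cm

Rounding to 7 decimal places leaves each coordinate within ±5e-08° of the true value.
Latitude error → 5e-08 × 111000 = 0.00555 m along the meridian.
Longitude error → 5e-08 × 111000 × cos 66.0101° = 5e-08 × 111000 × 0.4066 ≈ 0.00225649 m.
Worst case both components are at the extreme and orthogonal: √(0.00555² + 0.00225649²) ≈ 0.00599118 m.
That is 0.00599118 m = 0.59912 cm.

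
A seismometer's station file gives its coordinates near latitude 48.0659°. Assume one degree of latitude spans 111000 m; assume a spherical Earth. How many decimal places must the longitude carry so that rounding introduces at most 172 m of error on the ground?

At 48.0659° one degree of longitude covers 111000 × cos 48.0659° ≈ 111000 × 0.6683 ≈ 74178.6 m.
Rounding to N decimal places gives at most 0.5 × 10⁻ᴺ degrees of error, i.e. 0.5 × 10⁻ᴺ × 74178.6 m.
Setting 37089.3 × 10⁻ᴺ ≤ 172 gives 10ᴺ ≥ 215.6, i.e. N ≥ 2.33.
N = 2 would give 371 m (too coarse); N = 3 gives 37.1 m ≤ 172 m.

3 decimal places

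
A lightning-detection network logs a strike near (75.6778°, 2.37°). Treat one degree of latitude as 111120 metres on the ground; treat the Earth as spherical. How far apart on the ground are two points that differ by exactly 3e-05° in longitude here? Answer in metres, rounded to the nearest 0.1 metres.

One degree of longitude here spans 111120 × cos 75.6778° = 111120 × 0.2474 ≈ 27488.2 m; 3e-05° of that is 0.824647 m.

0.8 metres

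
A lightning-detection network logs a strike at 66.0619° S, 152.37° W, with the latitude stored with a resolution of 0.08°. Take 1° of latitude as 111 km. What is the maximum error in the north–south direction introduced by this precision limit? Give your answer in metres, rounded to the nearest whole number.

4440 metres

With a 0.08° grid the true value lies within half a step, ±0.08°/2 = ±0.04°, of the stored one.
So the N–S error is at most 0.04 × 111000 = 4440 m.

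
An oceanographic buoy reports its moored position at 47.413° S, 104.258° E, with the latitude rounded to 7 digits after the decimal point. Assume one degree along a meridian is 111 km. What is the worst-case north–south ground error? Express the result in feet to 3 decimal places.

0.018 feet

Rounding to 7 decimal places leaves the latitude within ±5e-08° of the true value.
So the N–S error is at most 5e-08 × 111000 = 0.00555 m.
In feet: 0.00555 m ÷ 0.3048 ≈ 0.018209 ft.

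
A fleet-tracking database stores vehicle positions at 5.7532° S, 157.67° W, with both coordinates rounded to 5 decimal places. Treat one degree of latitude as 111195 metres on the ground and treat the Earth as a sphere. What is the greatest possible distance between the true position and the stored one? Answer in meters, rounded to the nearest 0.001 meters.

Rounding to 5 decimal places leaves each coordinate within ±5e-06° of the true value.
Latitude error → 5e-06 × 111195 = 0.555975 m along the meridian.
Longitude error → 5e-06 × 111195 × cos 5.7532° = 5e-06 × 111195 × 0.9950 ≈ 0.553175 m.
Worst case both components are at the extreme and orthogonal: √(0.555975² + 0.553175²) ≈ 0.78429 m.

0.784 meters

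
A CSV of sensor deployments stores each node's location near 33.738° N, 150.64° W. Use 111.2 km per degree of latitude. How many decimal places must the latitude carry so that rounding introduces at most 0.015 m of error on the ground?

One degree of latitude covers 111200 m.
N decimal places → at most half a unit in the last place, 0.5 × 10⁻ᴺ° = 111200/2 × 10⁻ᴺ m.
Setting 55600 × 10⁻ᴺ ≤ 0.015 gives 10ᴺ ≥ 3.707e+06, i.e. N ≥ 6.57.
So 7 decimal places suffice (0.00556 m); 6 would allow up to 0.0556 m.

7 decimal places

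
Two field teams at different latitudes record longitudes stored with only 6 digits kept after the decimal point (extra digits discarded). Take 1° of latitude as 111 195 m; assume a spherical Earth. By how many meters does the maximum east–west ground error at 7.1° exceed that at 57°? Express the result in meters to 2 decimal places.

Truncating at 6 decimal places can drop up to a full unit in the last place, so the longitude may be off by as much as 1e-06°.
Error at 7.1° = 1e-06° × 111195 × cos 7.1° ≈ 0.11119 × 0.9923 = 0.11034 m.
Error at 57° = 1e-06° × 111195 × cos 57° ≈ 0.11119 × 0.5446 = 0.060561 m.
So the lower-latitude error exceeds the higher by 0.11034 − 0.060561 = 0.049781 m.

0.05 meters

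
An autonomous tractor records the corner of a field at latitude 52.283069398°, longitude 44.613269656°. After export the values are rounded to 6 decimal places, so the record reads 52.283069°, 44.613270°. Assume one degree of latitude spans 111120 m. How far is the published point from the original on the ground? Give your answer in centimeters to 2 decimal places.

The latitude changed by +0.000000398° and the longitude by -0.000000344°.
North–south shift: 0.000000398 × 111120 = 0.0442258 m.
East–west at this latitude: -0.000000344° × 111120 × cos 52.2831° ≈ -0.000000344 × 67978.9 = -0.0233847 m.
Combined displacement = (0.0442258² + 0.0233847²)^½ ≈ 0.0500276 m.
That is 0.0500276 m = 5.0028 cm.

5.00 centimeters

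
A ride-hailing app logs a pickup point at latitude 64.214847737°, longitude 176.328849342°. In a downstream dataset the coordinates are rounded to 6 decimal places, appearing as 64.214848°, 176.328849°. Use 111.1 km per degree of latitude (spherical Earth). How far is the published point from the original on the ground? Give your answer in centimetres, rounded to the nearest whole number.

The latitude changed by -0.000000263° and the longitude by +0.000000342°.
N–S: -0.000000263° × 111100 m/° = -0.0292193 m.
E–W at 64.2148°: 0.000000342° × 111100 × cos 64.2148° = 0.000000342 × 111100 × 0.4350 ≈ 0.0165283 m.
Hypotenuse of the two orthogonal shifts: √(0.0292193² + 0.0165283²) = 0.0335701 m.
That is 0.0335701 m = 3.357 cm.

3 centimetres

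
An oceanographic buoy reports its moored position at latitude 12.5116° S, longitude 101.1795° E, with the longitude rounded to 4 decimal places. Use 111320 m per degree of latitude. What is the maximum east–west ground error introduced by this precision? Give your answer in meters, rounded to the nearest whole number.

Rounding to 4 decimal places leaves the longitude within ±5e-05° of the true value.
Parallels shrink by cos φ, so at 12.5116° a degree of longitude is 111320 × 0.9763 ≈ 108676 m.
Maximum E–W displacement: 5e-05 × 108676 = 5.43382 m.

5 meters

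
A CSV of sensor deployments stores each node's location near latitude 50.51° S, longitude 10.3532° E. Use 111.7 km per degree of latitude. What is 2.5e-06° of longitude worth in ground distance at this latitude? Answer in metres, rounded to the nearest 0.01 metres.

0.18 metres

2.5e-06° of longitude at 50.51° is 2.5e-06 × 111700 × cos 50.51° ≈ 2.5e-06 × 71034.9 = 0.177587 m.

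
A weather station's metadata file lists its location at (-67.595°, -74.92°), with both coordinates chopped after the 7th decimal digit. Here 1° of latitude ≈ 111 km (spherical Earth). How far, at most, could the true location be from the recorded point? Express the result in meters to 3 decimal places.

0.012 meters

Truncating at 7 decimal places can drop up to a full unit in the last place, so each coordinate may be off by as much as 1e-07°.
Latitude error → 1e-07 × 111000 = 0.0111 m along the meridian.
Longitude error → 1e-07 × 111000 × cos 67.595° = 1e-07 × 111000 × 0.3812 ≈ 0.00423078 m.
Combining orthogonally: (0.0111² + 0.00423078²)^½ ≈ 0.011879 m.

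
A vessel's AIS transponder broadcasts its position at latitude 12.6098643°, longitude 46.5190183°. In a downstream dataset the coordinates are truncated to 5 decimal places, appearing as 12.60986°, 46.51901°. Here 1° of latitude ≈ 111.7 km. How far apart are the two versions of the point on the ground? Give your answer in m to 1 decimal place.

Δlat = 12.6098643 − 12.60986 = +0.0000043°; Δlon = 46.5190183 − 46.51901 = +0.0000083°.
North–south shift: 0.0000043 × 111700 = 0.48031 m.
E–W at 12.6099°: 0.0000083° × 111700 × cos 12.6099° = 0.0000083 × 111700 × 0.9759 ≈ 0.904747 m.
Hypotenuse of the two orthogonal shifts: √(0.48031² + 0.904747²) = 1.02434 m.

1.0 m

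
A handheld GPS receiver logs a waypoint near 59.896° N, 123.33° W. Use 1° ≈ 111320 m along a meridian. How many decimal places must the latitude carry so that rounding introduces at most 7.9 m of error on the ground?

4

One degree of latitude covers 111320 m.
Rounding to N decimal places gives at most 0.5 × 10⁻ᴺ degrees of error, i.e. 0.5 × 10⁻ᴺ × 111320 m.
Need 0.5 × 111320 × 10⁻ᴺ ≤ 7.9 → 10⁻ᴺ ≤ 1.419e-04, so N ≥ 3.85.
N = 3 would give 55.7 m (too coarse); N = 4 gives 5.57 m ≤ 7.9 m.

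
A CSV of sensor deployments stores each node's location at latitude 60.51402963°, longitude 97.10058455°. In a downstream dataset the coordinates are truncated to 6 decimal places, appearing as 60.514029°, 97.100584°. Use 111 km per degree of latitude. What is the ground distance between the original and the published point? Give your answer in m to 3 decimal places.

0.076 m

The latitude changed by +0.00000063° and the longitude by +0.00000055°.
N–S: 0.00000063° × 111000 m/° = 0.06993 m.
East–west at this latitude: 0.00000055° × 111000 × cos 60.514° ≈ 0.00000055 × 54635.4 = 0.0300494 m.
Hypotenuse of the two orthogonal shifts: √(0.06993² + 0.0300494²) = 0.0761129 m.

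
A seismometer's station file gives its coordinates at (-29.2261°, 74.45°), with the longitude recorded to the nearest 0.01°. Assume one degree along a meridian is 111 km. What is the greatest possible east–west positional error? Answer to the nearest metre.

484 metres

Rounding to 2 decimal places leaves the longitude within ±0.005° of the true value.
Parallels shrink by cos φ, so at 29.2261° a degree of longitude is 111000 × 0.8727 ≈ 96869.7 m.
Maximum E–W displacement: 0.005 × 96869.7 = 484.348 m.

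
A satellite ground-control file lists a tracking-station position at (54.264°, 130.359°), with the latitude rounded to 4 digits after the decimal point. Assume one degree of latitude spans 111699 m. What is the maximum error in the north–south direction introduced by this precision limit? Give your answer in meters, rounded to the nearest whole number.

Rounding to 4 decimal places leaves the latitude within ±5e-05° of the true value.
So the N–S error is at most 5e-05 × 111699 = 5.58495 m.

6 meters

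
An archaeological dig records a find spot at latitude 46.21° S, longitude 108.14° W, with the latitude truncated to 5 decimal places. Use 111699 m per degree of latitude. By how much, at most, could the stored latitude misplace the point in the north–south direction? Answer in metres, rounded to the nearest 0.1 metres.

Truncating at 5 decimal places can drop up to a full unit in the last place, so the latitude may be off by as much as 1e-05°.
Along the meridian that is 1e-05° × 111699 m/° = 1.11699 m.

1.1 metres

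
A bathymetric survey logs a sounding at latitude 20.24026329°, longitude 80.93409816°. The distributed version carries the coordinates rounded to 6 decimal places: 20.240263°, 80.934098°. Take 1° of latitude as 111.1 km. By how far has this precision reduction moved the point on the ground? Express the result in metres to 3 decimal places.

0.036 metres

The latitude changed by +0.00000029° and the longitude by +0.00000016°.
N–S: 0.00000029° × 111100 m/° = 0.032219 m.
E–W at 20.2403°: 0.00000016° × 111100 × cos 20.2403° = 0.00000016 × 111100 × 0.9383 ≈ 0.0166783 m.
Hypotenuse of the two orthogonal shifts: √(0.032219² + 0.0166783²) = 0.0362799 m.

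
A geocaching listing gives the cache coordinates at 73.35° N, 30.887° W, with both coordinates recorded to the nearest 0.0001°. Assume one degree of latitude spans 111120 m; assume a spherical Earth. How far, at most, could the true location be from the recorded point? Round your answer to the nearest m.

Rounding to 4 decimal places leaves each coordinate within ±5e-05° of the true value.
N–S: 5e-05° × 111120 m/° = 5.556 m.
Longitude error → 5e-05 × 111120 × cos 73.35° = 5e-05 × 111120 × 0.2865 ≈ 1.59193 m.
Combining orthogonally: (5.556² + 1.59193²)^½ ≈ 5.77957 m.

6 m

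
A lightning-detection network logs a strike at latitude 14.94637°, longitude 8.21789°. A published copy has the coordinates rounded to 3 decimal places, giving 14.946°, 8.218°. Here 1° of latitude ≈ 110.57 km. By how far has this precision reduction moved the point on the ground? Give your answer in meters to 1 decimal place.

42.6 meters

Δlat = 14.94637 − 14.946 = +0.00037°; Δlon = 8.21789 − 8.218 = -0.00011°.
N–S: 0.00037° × 110570 m/° = 40.9109 m.
E–W at 14.946°: -0.00011° × 110570 × cos 14.946° = -0.00011 × 110570 × 0.9662 ≈ -11.7512 m.
Hypotenuse of the two orthogonal shifts: √(40.9109² + 11.7512²) = 42.5652 m.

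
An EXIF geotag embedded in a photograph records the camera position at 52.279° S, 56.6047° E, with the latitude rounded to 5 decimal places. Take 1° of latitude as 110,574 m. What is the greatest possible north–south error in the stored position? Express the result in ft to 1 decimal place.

1.8 ft

Rounding to 5 decimal places leaves the latitude within ±5e-06° of the true value.
Along the meridian that is 5e-06° × 110574 m/° = 0.55287 m.
In feet: 0.55287 m ÷ 0.3048 ≈ 1.8139 ft.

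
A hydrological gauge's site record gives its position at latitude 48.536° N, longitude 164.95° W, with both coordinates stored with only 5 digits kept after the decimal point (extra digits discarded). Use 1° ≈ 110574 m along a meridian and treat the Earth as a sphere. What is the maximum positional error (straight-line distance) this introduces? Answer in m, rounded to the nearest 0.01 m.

1.33 m

Truncating at 5 decimal places can drop up to a full unit in the last place, so each coordinate may be off by as much as 1e-05°.
Latitude error → 1e-05 × 110574 = 1.10574 m along the meridian.
East–west component at 48.536°: 1e-05° × 110574 × cos 48.536° ≈ 1e-05 × 73216.5 ≈ 0.732165 m.
Worst case both components are at the extreme and orthogonal: √(1.10574² + 0.732165²) ≈ 1.32617 m.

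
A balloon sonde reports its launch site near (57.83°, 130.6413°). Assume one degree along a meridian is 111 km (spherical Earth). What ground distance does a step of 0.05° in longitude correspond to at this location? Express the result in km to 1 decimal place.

3.0 km

At 57.83° a degree of longitude is 111000 × cos 57.83° ≈ 59100.1 m, so 0.05° corresponds to 2955 m.
That is 2955 m = 2.955 km.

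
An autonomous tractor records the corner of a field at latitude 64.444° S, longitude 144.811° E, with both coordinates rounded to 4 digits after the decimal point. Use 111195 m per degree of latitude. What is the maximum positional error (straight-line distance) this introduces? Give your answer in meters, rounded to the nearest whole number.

6 meters

Rounding to 4 decimal places leaves each coordinate within ±5e-05° of the true value.
Latitude error → 5e-05 × 111195 = 5.55975 m along the meridian.
Longitude error → 5e-05 × 111195 × cos 64.444° = 5e-05 × 111195 × 0.4314 ≈ 2.39844 m.
Combining orthogonally: (5.55975² + 2.39844²)^½ ≈ 6.05502 m.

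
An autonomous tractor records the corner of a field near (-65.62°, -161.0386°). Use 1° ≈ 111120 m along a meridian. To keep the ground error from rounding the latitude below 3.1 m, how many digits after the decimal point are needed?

One degree of latitude covers 111120 m.
N decimal places → at most half a unit in the last place, 0.5 × 10⁻ᴺ° = 111120/2 × 10⁻ᴺ m.
Need 0.5 × 111120 × 10⁻ᴺ ≤ 3.1 → 10⁻ᴺ ≤ 5.580e-05, so N ≥ 4.25.
So 5 decimal places suffice (0.556 m); 4 would allow up to 5.56 m.

5 decimal places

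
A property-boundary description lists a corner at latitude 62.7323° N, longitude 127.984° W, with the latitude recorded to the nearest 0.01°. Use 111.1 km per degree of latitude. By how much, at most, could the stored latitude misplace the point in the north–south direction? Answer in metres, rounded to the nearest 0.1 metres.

Rounding to 2 decimal places leaves the latitude within ±0.005° of the true value.
North–south distance: 0.005° × 111100 m/° = 555.5 m.

555.5 metres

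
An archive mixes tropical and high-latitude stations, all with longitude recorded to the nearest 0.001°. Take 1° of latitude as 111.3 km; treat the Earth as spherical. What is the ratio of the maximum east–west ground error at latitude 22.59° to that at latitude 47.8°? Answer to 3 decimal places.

Rounding to 3 decimal places leaves the longitude within ±0.0005° of the true value.
Error at 22.59° = 0.0005° × 111300 × cos 22.59° ≈ 55.65 × 0.9233 = 51.38 m.
Error at 47.8° = 0.0005° × 111300 × cos 47.8° ≈ 55.65 × 0.6717 = 37.381 m.
Ratio: 51.38 / 37.381 = cos 22.59° / cos 47.8° ≈ 1.3745.

1.374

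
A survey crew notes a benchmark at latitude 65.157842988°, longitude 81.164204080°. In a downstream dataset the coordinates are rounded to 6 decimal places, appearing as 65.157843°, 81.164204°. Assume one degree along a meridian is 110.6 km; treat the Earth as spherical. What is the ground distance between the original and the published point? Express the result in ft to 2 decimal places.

The latitude changed by -0.000000012° and the longitude by +0.000000080°.
N–S: -0.000000012° × 110600 m/° = -0.0013272 m.
East–west at this latitude: 0.000000080° × 110600 × cos 65.1578° ≈ 0.000000080 × 46465.3 = 0.00371722 m.
Hypotenuse of the two orthogonal shifts: √(0.0013272² + 0.00371722²) = 0.00394705 m.
In feet: 0.00394705 m ÷ 0.3048 ≈ 0.01295 ft.

0.01 ft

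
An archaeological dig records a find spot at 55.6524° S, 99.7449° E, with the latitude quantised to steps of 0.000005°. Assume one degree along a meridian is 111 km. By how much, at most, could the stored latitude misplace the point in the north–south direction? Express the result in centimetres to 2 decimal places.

With a 0.000005° grid the true value lies within half a step, ±0.000005°/2 = ±2.5e-06°, of the stored one.
So the N–S error is at most 2.5e-06 × 111000 = 0.2775 m.
That is 0.2775 m = 27.75 cm.

27.75 centimetres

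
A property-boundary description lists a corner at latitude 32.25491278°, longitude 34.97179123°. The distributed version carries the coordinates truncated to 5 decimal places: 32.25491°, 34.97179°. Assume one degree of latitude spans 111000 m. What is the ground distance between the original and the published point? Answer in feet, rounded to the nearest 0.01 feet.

The latitude changed by +0.00000278° and the longitude by +0.00000123°.
North–south shift: 0.00000278 × 111000 = 0.30858 m.
East–west at this latitude: 0.00000123° × 111000 × cos 32.2549° ≈ 0.00000123 × 93870.7 = 0.115461 m.
Combined displacement = (0.30858² + 0.115461²)^½ ≈ 0.329474 m.
In feet: 0.329474 m ÷ 0.3048 ≈ 1.081 ft.

1.08 feet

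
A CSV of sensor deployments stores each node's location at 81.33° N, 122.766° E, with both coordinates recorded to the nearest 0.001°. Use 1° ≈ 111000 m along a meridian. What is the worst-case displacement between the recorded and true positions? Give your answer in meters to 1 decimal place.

56.1 meters

Rounding to 3 decimal places leaves each coordinate within ±0.0005° of the true value.
North–south component: 0.0005° × 111000 = 55.5 m.
Longitude error → 0.0005 × 111000 × cos 81.33° = 0.0005 × 111000 × 0.1507 ≈ 8.36625 m.
Worst case both components are at the extreme and orthogonal: √(55.5² + 8.36625²) ≈ 56.127 m.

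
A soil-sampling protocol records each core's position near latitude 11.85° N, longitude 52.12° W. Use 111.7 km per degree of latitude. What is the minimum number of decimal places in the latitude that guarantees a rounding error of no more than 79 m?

One degree of latitude covers 111700 m.
N decimal places → at most half a unit in the last place, 0.5 × 10⁻ᴺ° = 111700/2 × 10⁻ᴺ m.
Need 0.5 × 111700 × 10⁻ᴺ ≤ 79 → 10⁻ᴺ ≤ 1.415e-03, so N ≥ 2.85.
N = 2 would give 558 m (too coarse); N = 3 gives 55.9 m ≤ 79 m.

3 decimal places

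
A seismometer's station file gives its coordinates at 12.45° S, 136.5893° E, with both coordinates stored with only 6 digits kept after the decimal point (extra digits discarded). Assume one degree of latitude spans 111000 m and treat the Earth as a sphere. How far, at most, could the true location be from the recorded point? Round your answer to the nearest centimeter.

16 centimeters

Truncating at 6 decimal places can drop up to a full unit in the last place, so each coordinate may be off by as much as 1e-06°.
N–S: 1e-06° × 111000 m/° = 0.111 m.
East–west component at 12.45°: 1e-06° × 111000 × cos 12.45° ≈ 1e-06 × 108390 ≈ 0.10839 m.
Combining orthogonally: (0.111² + 0.10839²)^½ ≈ 0.155143 m.
That is 0.155143 m = 15.514 cm.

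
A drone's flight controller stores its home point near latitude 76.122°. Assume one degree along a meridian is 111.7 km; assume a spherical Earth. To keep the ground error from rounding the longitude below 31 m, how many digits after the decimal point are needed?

3 decimal places

At 76.122° one degree of longitude covers 111700 × cos 76.122° ≈ 111700 × 0.2399 ≈ 26791.8 m.
With N decimal places the half-ulp bound is 0.5·10⁻ᴺ°, or 0.5·10⁻ᴺ × 26791.8 m on the ground.
Need 0.5 × 26791.8 × 10⁻ᴺ ≤ 31 → 10⁻ᴺ ≤ 2.314e-03, so N ≥ 2.64.
So 3 decimal places suffice (13.4 m); 2 would allow up to 134 m.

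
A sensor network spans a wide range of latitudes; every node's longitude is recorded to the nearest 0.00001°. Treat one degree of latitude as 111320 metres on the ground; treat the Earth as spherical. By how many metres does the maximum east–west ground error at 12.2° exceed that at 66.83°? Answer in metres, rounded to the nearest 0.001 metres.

0.325 metres

Rounding to 5 decimal places leaves the longitude within ±5e-06° of the true value.
At 12.2°: 5e-06° × 111320 × cos 12.2° = 5e-06 × 111320 × 0.9774 ≈ 0.54403 m.
At 66.83°: 5e-06° × 111320 × cos 66.83° = 5e-06 × 111320 × 0.3935 ≈ 0.219 m.
Difference: 0.54403 − 0.219 = 0.32503 m.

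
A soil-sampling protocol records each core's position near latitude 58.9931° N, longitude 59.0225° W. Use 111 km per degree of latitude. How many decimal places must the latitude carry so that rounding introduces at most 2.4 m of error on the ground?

One degree of latitude covers 111000 m.
With N decimal places the half-ulp bound is 0.5·10⁻ᴺ°, or 0.5·10⁻ᴺ × 111000 m on the ground.
Need 0.5 × 111000 × 10⁻ᴺ ≤ 2.4 → 10⁻ᴺ ≤ 4.324e-05, so N ≥ 4.36.
At 4 places the error can reach 5.55 m, but 5 places keeps it to 0.555 m.

5 decimal places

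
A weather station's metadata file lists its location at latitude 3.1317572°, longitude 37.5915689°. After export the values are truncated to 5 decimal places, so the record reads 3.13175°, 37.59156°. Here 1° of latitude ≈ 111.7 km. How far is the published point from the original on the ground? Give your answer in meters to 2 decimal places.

1.28 meters

Δlat = 3.1317572 − 3.13175 = +0.0000072°; Δlon = 37.5915689 − 37.59156 = +0.0000089°.
N–S: 0.0000072° × 111700 m/° = 0.80424 m.
E–W at 3.13175°: 0.0000089° × 111700 × cos 3.13175° = 0.0000089 × 111700 × 0.9985 ≈ 0.992645 m.
Hypotenuse of the two orthogonal shifts: √(0.80424² + 0.992645²) = 1.27755 m.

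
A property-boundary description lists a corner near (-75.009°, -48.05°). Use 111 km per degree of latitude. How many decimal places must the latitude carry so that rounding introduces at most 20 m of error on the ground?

One degree of latitude covers 111000 m.
Rounding to N decimal places gives at most 0.5 × 10⁻ᴺ degrees of error, i.e. 0.5 × 10⁻ᴺ × 111000 m.
Setting 55500 × 10⁻ᴺ ≤ 20 gives 10ᴺ ≥ 2775, i.e. N ≥ 3.44.
At 3 places the error can reach 55.5 m, but 4 places keeps it to 5.55 m.

4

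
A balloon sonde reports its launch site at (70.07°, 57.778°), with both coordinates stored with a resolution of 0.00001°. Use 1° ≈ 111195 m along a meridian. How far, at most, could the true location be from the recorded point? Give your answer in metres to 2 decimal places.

0.59 metres

With a 0.00001° grid the true value lies within half a step, ±0.00001°/2 = ±5e-06°, of the stored one.
North–south component: 5e-06° × 111195 = 0.555975 m.
East–west component at 70.07°: 5e-06° × 111195 × cos 70.07° ≈ 5e-06 × 37903.2 ≈ 0.189516 m.
The two errors are perpendicular, so the maximum displacement is √(0.555975² + 0.189516²) ≈ 0.587388 m.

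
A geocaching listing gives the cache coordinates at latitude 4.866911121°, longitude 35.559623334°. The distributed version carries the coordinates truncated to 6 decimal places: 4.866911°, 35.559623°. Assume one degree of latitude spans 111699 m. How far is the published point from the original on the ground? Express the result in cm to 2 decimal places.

Δlat = 4.866911121 − 4.866911 = +0.000000121°; Δlon = 35.559623334 − 35.559623 = +0.000000334°.
North–south shift: 0.000000121 × 111699 = 0.0135156 m.
E–W at 4.86691°: 0.000000334° × 111699 × cos 4.86691° = 0.000000334 × 111699 × 0.9964 ≈ 0.037173 m.
Distance: √(0.0135156² + 0.037173²) ≈ 0.0395538 m.
That is 0.0395538 m = 3.9554 cm.

3.96 cm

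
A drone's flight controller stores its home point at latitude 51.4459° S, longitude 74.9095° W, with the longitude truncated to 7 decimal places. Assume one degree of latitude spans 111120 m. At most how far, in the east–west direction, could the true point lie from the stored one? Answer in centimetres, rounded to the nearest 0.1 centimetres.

Truncating at 7 decimal places can drop up to a full unit in the last place, so the longitude may be off by as much as 1e-07°.
One degree of longitude at 51.4459° is 111120 × cos 51.4459° ≈ 111120 × 0.6233 = 69255.9 m.
Maximum E–W displacement: 1e-07 × 69255.9 = 0.00692559 m.
That is 0.00692559 m = 0.69256 cm.

0.7 centimetres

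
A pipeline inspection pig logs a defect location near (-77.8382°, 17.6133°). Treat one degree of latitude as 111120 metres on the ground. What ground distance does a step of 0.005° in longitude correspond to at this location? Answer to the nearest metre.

At 77.8382° a degree of longitude is 111120 × cos 77.8382° ≈ 23410 m, so 0.005° corresponds to 117.05 m.

117 metres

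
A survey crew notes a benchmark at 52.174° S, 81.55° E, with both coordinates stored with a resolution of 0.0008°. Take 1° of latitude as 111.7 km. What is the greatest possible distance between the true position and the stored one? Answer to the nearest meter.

52 meters

With a 0.0008° grid the true value lies within half a step, ±0.0008°/2 = ±0.0004°, of the stored one.
North–south component: 0.0004° × 111700 = 44.68 m.
E–W at 52.174°: 0.0004° × 111700 × cos 52.174° = 0.0004 × 111700 × 0.6133 ≈ 27.4007 m.
Combining orthogonally: (44.68² + 27.4007²)^½ ≈ 52.4128 m.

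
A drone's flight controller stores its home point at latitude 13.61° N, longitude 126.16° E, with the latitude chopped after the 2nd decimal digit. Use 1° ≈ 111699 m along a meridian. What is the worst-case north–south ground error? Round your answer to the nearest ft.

Truncating at 2 decimal places can drop up to a full unit in the last place, so the latitude may be off by as much as 0.01°.
Along the meridian that is 0.01° × 111699 m/° = 1116.99 m.
In feet: 1116.99 m ÷ 0.3048 ≈ 3664.7 ft.

3665 ft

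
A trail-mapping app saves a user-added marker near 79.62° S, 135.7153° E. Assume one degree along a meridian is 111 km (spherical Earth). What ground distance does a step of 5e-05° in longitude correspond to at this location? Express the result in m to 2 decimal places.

5e-05° of longitude at 79.62° is 5e-05 × 111000 × cos 79.62° ≈ 5e-05 × 19999.5 = 0.999976 m.

1.00 m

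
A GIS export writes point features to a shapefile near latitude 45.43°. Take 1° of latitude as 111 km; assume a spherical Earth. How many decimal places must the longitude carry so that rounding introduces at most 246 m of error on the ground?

3 decimal places

At 45.43° one degree of longitude covers 111000 × cos 45.43° ≈ 111000 × 0.7018 ≈ 77897.6 m.
Rounding to N decimal places gives at most 0.5 × 10⁻ᴺ degrees of error, i.e. 0.5 × 10⁻ᴺ × 77897.6 m.
Setting 38948.8 × 10⁻ᴺ ≤ 246 gives 10ᴺ ≥ 158.3, i.e. N ≥ 2.20.
At 2 places the error can reach 389 m, but 3 places keeps it to 38.9 m.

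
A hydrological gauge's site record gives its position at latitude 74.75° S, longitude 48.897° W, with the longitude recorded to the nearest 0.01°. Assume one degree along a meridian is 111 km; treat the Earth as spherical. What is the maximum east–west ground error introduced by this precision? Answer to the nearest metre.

Rounding to 2 decimal places leaves the longitude within ±0.005° of the true value.
One degree of longitude at 74.75° is 111000 × cos 74.75° ≈ 111000 × 0.2630 = 29196.5 m.
Maximum E–W displacement: 0.005 × 29196.5 = 145.982 m.

146 metres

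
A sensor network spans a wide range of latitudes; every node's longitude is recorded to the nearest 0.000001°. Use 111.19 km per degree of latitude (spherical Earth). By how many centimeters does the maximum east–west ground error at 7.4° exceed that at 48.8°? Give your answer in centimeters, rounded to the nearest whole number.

2 centimeters

Rounding to 6 decimal places leaves the longitude within ±5e-07° of the true value.
At 7.4°: 5e-07° × 111190 × cos 7.4° = 5e-07 × 111190 × 0.9917 ≈ 0.055132 m.
Error at 48.8° = 5e-07° × 111190 × cos 48.8° ≈ 0.055595 × 0.6587 = 0.03662 m.
So the lower-latitude error exceeds the higher by 0.055132 − 0.03662 = 0.018512 m.
That is 0.0185121 m = 1.8512 cm.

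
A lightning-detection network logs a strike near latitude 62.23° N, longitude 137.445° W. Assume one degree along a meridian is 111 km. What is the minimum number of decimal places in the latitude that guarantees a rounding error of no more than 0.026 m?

7 decimal places

One degree of latitude covers 111000 m.
N decimal places → at most half a unit in the last place, 0.5 × 10⁻ᴺ° = 111000/2 × 10⁻ᴺ m.
Setting 55500 × 10⁻ᴺ ≤ 0.026 gives 10ᴺ ≥ 2.135e+06, i.e. N ≥ 6.33.
So 7 decimal places suffice (0.00555 m); 6 would allow up to 0.0555 m.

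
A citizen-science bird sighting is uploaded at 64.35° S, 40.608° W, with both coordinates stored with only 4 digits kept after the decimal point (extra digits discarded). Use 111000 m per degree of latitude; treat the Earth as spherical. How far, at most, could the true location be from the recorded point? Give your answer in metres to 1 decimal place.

Truncating at 4 decimal places can drop up to a full unit in the last place, so each coordinate may be off by as much as 0.0001°.
N–S: 0.0001° × 111000 m/° = 11.1 m.
Longitude error → 0.0001 × 111000 × cos 64.35° = 0.0001 × 111000 × 0.4329 ≈ 4.80489 m.
The two errors are perpendicular, so the maximum displacement is √(11.1² + 4.80489²) ≈ 12.0953 m.

12.1 metres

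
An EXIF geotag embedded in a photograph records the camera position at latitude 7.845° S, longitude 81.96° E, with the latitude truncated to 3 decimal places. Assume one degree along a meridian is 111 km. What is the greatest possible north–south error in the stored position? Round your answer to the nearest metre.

111 metres

Truncating at 3 decimal places can drop up to a full unit in the last place, so the latitude may be off by as much as 0.001°.
So the N–S error is at most 0.001 × 111000 = 111 m.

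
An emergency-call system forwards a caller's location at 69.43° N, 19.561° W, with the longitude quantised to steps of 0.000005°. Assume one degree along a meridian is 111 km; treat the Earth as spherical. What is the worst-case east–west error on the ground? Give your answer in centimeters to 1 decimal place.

With a 0.000005° grid the true value lies within half a step, ±0.000005°/2 = ±2.5e-06°, of the stored one.
One degree of longitude at 69.43° is 111000 × cos 69.43° ≈ 111000 × 0.3514 = 39000 m.
So at most 2.5e-06° × 39000 ≈ 0.0975 m east–west.
That is 0.0975 m = 9.75 cm.

9.8 centimeters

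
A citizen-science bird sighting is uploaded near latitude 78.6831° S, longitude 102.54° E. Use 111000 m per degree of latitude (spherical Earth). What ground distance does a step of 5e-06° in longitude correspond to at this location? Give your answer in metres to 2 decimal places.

0.11 metres

At 78.6831° a degree of longitude is 111000 × cos 78.6831° ≈ 21782.1 m, so 5e-06° corresponds to 0.108911 m.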